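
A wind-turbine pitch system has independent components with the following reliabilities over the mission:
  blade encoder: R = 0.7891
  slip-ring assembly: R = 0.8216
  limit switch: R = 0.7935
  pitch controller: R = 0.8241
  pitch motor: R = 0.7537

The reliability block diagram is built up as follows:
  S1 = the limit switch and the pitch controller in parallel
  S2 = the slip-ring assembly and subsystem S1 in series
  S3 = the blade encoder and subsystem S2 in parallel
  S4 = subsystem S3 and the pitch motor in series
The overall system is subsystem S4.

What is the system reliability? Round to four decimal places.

0.7206

Parallel (limit switch and pitch controller): 1 − (1 − 0.793500)(1 − 0.824100) = 0.963677
Series (slip-ring assembly and [0.963677]): 0.821600 × 0.963677 = 0.791757
Parallel (blade encoder and [0.791757]): 1 − (1 − 0.789100)(1 − 0.791757) = 0.956082
Series ([0.956082] and pitch motor): 0.956082 × 0.753700 = 0.7206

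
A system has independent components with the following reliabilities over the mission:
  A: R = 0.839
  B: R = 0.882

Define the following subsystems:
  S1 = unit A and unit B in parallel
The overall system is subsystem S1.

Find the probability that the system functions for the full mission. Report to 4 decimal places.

0.9810

Parallel (A and B): 1 − (1 − 0.839000)(1 − 0.882000) = 0.9810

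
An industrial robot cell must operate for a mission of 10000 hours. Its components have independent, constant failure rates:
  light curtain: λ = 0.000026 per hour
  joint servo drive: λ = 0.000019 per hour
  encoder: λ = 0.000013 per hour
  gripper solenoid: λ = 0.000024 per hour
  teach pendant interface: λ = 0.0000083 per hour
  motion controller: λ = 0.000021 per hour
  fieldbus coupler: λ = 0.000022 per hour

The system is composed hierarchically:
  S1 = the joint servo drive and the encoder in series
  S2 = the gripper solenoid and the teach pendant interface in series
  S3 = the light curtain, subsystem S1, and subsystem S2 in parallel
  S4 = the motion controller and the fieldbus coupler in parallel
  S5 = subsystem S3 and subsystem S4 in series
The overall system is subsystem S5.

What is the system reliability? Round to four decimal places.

0.9459

R(light curtain) = exp(−0.000026 × 10000) = 0.771052
R(joint servo drive) = exp(−0.000019 × 10000) = 0.826959
R(encoder) = exp(−0.000013 × 10000) = 0.878095
R(gripper solenoid) = exp(−0.000024 × 10000) = 0.786628
R(teach pendant interface) = exp(−0.0000083 × 10000) = 0.920351
R(motion controller) = exp(−0.000021 × 10000) = 0.810584
R(fieldbus coupler) = exp(−0.000022 × 10000) = 0.802519
Series (joint servo drive and encoder): 0.826959 × 0.878095 = 0.726149
Series (gripper solenoid and teach pendant interface): 0.786628 × 0.920351 = 0.723974
Parallel (light curtain, [0.726149], and [0.723974]): 1 − (1 − 0.771052)(1 − 0.726149)(1 − 0.723974) = 0.982694
Parallel (motion controller and fieldbus coupler): 1 − (1 − 0.810584)(1 − 0.802519) = 0.962594
Series ([0.982694] and [0.962594]): 0.982694 × 0.962594 = 0.9459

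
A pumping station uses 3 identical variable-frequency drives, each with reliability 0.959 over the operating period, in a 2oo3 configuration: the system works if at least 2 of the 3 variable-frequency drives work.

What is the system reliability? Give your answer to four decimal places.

0.9951

R = Σ_{i=2}^{3} C(3,i) p^i (1−p)^{3−i} with p = 0.959
C(3,2)·0.959^2·0.041^1 = 0.113121
C(3,3)·0.959^3·0.041^0 = 0.881974
Sum = 0.9951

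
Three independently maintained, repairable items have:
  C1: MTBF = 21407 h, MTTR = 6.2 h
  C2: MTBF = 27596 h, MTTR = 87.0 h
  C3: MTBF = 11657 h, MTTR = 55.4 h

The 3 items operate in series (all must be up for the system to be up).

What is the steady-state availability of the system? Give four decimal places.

0.9919

A(C1) = MTBF/(MTBF+MTTR) = 21407/(21407+6.2) = 0.999710
A(C2) = MTBF/(MTBF+MTTR) = 27596/(27596+87.0) = 0.996857
A(C3) = MTBF/(MTBF+MTTR) = 11657/(11657+55.4) = 0.995270
Series availability: 0.999710 × 0.996857 × 0.995270 = 0.9919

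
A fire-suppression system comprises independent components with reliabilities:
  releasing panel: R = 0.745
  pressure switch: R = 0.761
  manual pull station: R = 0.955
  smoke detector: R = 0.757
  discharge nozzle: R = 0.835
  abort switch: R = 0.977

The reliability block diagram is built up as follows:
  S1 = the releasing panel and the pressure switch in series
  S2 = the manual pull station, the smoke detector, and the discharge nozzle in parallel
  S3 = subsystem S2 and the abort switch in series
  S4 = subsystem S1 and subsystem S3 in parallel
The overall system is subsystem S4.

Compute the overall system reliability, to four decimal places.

Series (releasing panel and pressure switch): 0.745000 × 0.761000 = 0.566945
Parallel (manual pull station, smoke detector, and discharge nozzle): 1 − (1 − 0.955000)(1 − 0.757000)(1 − 0.835000) = 0.998196
Series ([0.998196] and abort switch): 0.998196 × 0.977000 = 0.975237
Parallel ([0.566945] and [0.975237]): 1 − (1 − 0.566945)(1 − 0.975237) = 0.9893

0.9893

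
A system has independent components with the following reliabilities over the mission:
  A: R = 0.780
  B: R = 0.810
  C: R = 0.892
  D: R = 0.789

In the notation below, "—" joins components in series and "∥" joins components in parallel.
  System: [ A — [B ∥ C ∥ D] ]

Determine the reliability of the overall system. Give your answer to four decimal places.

Parallel (B, C, and D): 1 − (1 − 0.810000)(1 − 0.892000)(1 − 0.789000) = 0.995670
Series (A and [0.995670]): 0.780000 × 0.995670 = 0.7766

0.7766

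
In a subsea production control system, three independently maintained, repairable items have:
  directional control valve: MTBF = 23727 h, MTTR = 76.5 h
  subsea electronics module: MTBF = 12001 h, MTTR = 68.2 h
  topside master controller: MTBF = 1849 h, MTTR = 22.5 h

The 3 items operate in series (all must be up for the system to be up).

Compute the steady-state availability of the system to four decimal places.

A(directional control valve) = MTBF/(MTBF+MTTR) = 23727/(23727+76.5) = 0.996786
A(subsea electronics module) = MTBF/(MTBF+MTTR) = 12001/(12001+68.2) = 0.994349
A(topside master controller) = MTBF/(MTBF+MTTR) = 1849/(1849+22.5) = 0.987978
Series availability: 0.996786 × 0.994349 × 0.987978 = 0.9792

0.9792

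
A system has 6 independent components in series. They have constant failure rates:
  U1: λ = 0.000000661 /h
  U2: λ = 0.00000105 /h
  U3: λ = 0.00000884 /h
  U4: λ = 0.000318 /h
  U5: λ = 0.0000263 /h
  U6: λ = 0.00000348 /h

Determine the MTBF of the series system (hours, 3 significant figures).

Series of exponential components: λ_sys = Σ λ_i
λ_sys = 0.000000661 + 0.00000105 + 0.00000884 + 0.000318 + 0.0000263 + 0.00000348 = 3.5833e-04 /h
MTBF = 1 / λ_sys = 2790 h

2790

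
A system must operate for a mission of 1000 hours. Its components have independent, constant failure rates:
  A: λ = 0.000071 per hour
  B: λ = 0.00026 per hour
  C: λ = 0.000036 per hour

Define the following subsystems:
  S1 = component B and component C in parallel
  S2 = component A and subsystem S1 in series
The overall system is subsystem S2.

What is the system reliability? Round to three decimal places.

R(A) = exp(−0.000071 × 1000) = 0.93146
R(B) = exp(−0.00026 × 1000) = 0.77105
R(C) = exp(−0.000036 × 1000) = 0.96464
Parallel (B and C): 1 − (1 − 0.77105)(1 − 0.96464) = 0.99190
Series (A and [0.99190]): 0.93146 × 0.99190 = 0.924

0.924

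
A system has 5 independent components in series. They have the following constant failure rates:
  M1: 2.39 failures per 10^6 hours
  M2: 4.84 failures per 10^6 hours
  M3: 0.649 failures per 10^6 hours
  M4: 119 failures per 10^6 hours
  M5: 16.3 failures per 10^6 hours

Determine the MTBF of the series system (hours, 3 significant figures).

Series of exponential components: λ_sys = Σ λ_i
λ_sys = 0.00000239 + 0.00000484 + 0.000000649 + 0.000119 + 0.0000163 = 1.4318e-04 /h
MTBF = 1 / λ_sys = 6980 h

6980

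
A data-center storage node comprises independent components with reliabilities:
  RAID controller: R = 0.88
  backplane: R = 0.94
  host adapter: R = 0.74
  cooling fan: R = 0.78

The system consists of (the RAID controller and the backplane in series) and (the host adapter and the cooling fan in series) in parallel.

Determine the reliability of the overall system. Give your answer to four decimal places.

0.9269

Series (RAID controller and backplane): 0.880000 × 0.940000 = 0.827200
Series (host adapter and cooling fan): 0.740000 × 0.780000 = 0.577200
Parallel ([0.827200] and [0.577200]): 1 − (1 − 0.827200)(1 − 0.577200) = 0.9269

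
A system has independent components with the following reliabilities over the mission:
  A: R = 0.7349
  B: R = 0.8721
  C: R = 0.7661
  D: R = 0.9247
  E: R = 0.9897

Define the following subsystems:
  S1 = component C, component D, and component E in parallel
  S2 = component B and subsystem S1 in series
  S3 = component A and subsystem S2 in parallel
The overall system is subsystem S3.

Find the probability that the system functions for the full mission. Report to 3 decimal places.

Parallel (C, D, and E): 1 − (1 − 0.76610)(1 − 0.92470)(1 − 0.98970) = 0.99982
Series (B and [0.99982]): 0.87210 × 0.99982 = 0.87194
Parallel (A and [0.87194]): 1 − (1 − 0.73490)(1 − 0.87194) = 0.966

0.966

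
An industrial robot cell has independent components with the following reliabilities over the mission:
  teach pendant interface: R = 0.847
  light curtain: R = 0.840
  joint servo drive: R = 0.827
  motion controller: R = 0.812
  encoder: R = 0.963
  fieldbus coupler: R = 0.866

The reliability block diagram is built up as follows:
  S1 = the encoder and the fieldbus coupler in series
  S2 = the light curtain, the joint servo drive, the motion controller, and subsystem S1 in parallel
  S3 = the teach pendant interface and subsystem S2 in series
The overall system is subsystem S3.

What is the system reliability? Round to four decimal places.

0.8463

Series (encoder and fieldbus coupler): 0.963000 × 0.866000 = 0.833958
Parallel (light curtain, joint servo drive, motion controller, and [0.833958]): 1 − (1 − 0.840000)(1 − 0.827000)(1 − 0.812000)(1 − 0.833958) = 0.999136
Series (teach pendant interface and [0.999136]): 0.847000 × 0.999136 = 0.8463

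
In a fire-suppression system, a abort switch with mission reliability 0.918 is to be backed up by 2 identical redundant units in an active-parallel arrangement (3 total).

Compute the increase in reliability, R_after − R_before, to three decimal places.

0.081

R_before = 0.918
R_after = 1 − (1 − 0.918)^3 = 0.999
ΔR = 0.999 − 0.918 = 0.081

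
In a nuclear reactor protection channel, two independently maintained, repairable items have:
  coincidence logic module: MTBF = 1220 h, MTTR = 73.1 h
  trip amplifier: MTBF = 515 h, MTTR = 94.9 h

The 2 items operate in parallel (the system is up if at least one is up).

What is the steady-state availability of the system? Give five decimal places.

0.99120

A(coincidence logic module) = MTBF/(MTBF+MTTR) = 1220/(1220+73.1) = 0.943469
A(trip amplifier) = MTBF/(MTBF+MTTR) = 515/(515+94.9) = 0.844401
Parallel availability: 1 − (1 − 0.943469)(1 − 0.844401) = 0.99120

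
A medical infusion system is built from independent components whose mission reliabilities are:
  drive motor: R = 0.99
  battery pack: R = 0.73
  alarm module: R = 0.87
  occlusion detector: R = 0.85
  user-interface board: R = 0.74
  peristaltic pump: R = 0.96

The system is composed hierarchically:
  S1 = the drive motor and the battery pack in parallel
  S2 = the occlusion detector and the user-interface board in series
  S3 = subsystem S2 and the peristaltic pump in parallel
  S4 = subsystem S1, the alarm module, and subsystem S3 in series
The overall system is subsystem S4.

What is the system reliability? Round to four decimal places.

Parallel (drive motor and battery pack): 1 − (1 − 0.990000)(1 − 0.730000) = 0.997300
Series (occlusion detector and user-interface board): 0.850000 × 0.740000 = 0.629000
Parallel ([0.629000] and peristaltic pump): 1 − (1 − 0.629000)(1 − 0.960000) = 0.985160
Series ([0.997300], alarm module, and [0.985160]): 0.997300 × 0.870000 × 0.985160 = 0.8548

0.8548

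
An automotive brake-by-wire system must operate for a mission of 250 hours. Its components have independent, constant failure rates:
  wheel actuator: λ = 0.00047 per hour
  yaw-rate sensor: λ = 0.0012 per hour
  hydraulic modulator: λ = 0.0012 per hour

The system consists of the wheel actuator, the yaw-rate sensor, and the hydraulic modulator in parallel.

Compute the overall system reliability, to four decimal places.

0.9926

R(wheel actuator) = exp(−0.00047 × 250) = 0.889141
R(yaw-rate sensor) = exp(−0.0012 × 250) = 0.740818
R(hydraulic modulator) = exp(−0.0012 × 250) = 0.740818
Parallel (wheel actuator, yaw-rate sensor, and hydraulic modulator): 1 − (1 − 0.889141)(1 − 0.740818)(1 − 0.740818) = 0.9926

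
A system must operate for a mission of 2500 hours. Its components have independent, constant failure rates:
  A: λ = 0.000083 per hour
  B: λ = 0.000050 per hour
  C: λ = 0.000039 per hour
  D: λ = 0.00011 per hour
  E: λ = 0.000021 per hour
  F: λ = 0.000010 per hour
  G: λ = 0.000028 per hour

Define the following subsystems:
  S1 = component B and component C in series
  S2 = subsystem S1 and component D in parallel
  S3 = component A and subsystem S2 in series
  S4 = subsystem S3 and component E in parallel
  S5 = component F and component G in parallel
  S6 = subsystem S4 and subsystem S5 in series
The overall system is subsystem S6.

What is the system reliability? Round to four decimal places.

R(A) = exp(−0.000083 × 2500) = 0.812613
R(B) = exp(−0.000050 × 2500) = 0.882497
R(C) = exp(−0.000039 × 2500) = 0.907102
R(D) = exp(−0.00011 × 2500) = 0.759572
R(E) = exp(−0.000021 × 2500) = 0.948854
R(F) = exp(−0.000010 × 2500) = 0.975310
R(G) = exp(−0.000028 × 2500) = 0.932394
Series (B and C): 0.882497 × 0.907102 = 0.800515
Parallel ([0.800515] and D): 1 − (1 − 0.800515)(1 − 0.759572) = 0.952038
Series (A and [0.952038]): 0.812613 × 0.952038 = 0.773638
Parallel ([0.773638] and E): 1 − (1 − 0.773638)(1 − 0.948854) = 0.988422
Parallel (F and G): 1 − (1 − 0.975310)(1 − 0.932394) = 0.998331
Series ([0.988422] and [0.998331]): 0.988422 × 0.998331 = 0.9868

0.9868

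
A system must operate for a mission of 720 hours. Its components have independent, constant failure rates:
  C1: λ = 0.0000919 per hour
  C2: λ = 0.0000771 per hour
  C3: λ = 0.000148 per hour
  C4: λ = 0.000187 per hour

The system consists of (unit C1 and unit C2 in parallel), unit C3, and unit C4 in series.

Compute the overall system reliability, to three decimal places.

R(C1) = exp(−0.0000919 × 720) = 0.93597
R(C2) = exp(−0.0000771 × 720) = 0.94600
R(C3) = exp(−0.000148 × 720) = 0.89892
R(C4) = exp(−0.000187 × 720) = 0.87403
Parallel (C1 and C2): 1 − (1 − 0.93597)(1 − 0.94600) = 0.99654
Series ([0.99654], C3, and C4): 0.99654 × 0.89892 × 0.87403 = 0.783

0.783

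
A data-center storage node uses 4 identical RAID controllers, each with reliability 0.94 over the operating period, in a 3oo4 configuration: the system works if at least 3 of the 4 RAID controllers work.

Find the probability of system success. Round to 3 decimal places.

0.980

R = Σ_{i=3}^{4} C(4,i) p^i (1−p)^{4−i} with p = 0.94
C(4,3)·0.94^3·0.06^1 = 0.19934
C(4,4)·0.94^4·0.06^0 = 0.78075
Sum = 0.980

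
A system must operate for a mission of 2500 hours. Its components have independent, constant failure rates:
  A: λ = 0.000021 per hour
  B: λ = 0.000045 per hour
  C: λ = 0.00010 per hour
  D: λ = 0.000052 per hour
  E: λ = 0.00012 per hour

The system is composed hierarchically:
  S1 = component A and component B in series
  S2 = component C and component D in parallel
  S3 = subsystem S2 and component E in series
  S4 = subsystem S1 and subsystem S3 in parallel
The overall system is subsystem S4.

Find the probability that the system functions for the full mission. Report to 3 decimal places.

R(A) = exp(−0.000021 × 2500) = 0.94885
R(B) = exp(−0.000045 × 2500) = 0.89360
R(C) = exp(−0.00010 × 2500) = 0.77880
R(D) = exp(−0.000052 × 2500) = 0.87810
R(E) = exp(−0.00012 × 2500) = 0.74082
Series (A and B): 0.94885 × 0.89360 = 0.84789
Parallel (C and D): 1 − (1 − 0.77880)(1 − 0.87810) = 0.97304
Series ([0.97304] and E): 0.97304 × 0.74082 = 0.72085
Parallel ([0.84789] and [0.72085]): 1 − (1 − 0.84789)(1 − 0.72085) = 0.958

0.958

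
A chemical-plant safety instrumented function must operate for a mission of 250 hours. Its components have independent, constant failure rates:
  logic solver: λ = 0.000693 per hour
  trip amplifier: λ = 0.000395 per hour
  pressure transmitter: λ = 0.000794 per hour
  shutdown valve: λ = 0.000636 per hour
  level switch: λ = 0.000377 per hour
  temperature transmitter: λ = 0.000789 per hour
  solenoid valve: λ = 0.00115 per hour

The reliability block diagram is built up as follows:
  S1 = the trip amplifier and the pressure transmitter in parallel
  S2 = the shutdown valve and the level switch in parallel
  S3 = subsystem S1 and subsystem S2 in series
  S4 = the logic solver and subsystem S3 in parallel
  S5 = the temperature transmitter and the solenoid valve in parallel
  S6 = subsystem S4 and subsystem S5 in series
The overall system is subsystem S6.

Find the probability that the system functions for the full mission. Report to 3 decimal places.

R(logic solver) = exp(−0.000693 × 250) = 0.84093
R(trip amplifier) = exp(−0.000395 × 250) = 0.90597
R(pressure transmitter) = exp(−0.000794 × 250) = 0.81996
R(shutdown valve) = exp(−0.000636 × 250) = 0.85300
R(level switch) = exp(−0.000377 × 250) = 0.91006
R(temperature transmitter) = exp(−0.000789 × 250) = 0.82099
R(solenoid valve) = exp(−0.00115 × 250) = 0.75014
Parallel (trip amplifier and pressure transmitter): 1 − (1 − 0.90597)(1 − 0.81996) = 0.98307
Parallel (shutdown valve and level switch): 1 − (1 − 0.85300)(1 − 0.91006) = 0.98678
Series ([0.98307] and [0.98678]): 0.98307 × 0.98678 = 0.97007
Parallel (logic solver and [0.97007]): 1 − (1 − 0.84093)(1 − 0.97007) = 0.99524
Parallel (temperature transmitter and solenoid valve): 1 − (1 − 0.82099)(1 − 0.75014) = 0.95527
Series ([0.99524] and [0.95527]): 0.99524 × 0.95527 = 0.951

0.951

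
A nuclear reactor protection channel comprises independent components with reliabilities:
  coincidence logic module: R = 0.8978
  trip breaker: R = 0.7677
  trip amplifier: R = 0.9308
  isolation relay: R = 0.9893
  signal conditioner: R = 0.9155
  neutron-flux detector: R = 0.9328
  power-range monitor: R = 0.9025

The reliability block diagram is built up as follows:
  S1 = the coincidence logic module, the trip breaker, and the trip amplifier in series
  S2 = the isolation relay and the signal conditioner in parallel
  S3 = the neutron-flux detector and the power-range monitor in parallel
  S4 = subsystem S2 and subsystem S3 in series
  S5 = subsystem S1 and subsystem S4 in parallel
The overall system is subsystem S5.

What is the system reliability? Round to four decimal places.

0.9973

Series (coincidence logic module, trip breaker, and trip amplifier): 0.897800 × 0.767700 × 0.930800 = 0.641546
Parallel (isolation relay and signal conditioner): 1 − (1 − 0.989300)(1 − 0.915500) = 0.999096
Parallel (neutron-flux detector and power-range monitor): 1 − (1 − 0.932800)(1 − 0.902500) = 0.993448
Series ([0.999096] and [0.993448]): 0.999096 × 0.993448 = 0.992550
Parallel ([0.641546] and [0.992550]): 1 − (1 − 0.641546)(1 − 0.992550) = 0.9973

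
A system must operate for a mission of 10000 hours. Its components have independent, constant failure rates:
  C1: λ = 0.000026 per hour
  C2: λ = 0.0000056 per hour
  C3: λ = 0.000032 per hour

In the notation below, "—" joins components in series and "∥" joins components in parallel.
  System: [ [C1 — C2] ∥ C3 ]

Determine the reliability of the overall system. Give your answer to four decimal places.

R(C1) = exp(−0.000026 × 10000) = 0.771052
R(C2) = exp(−0.0000056 × 10000) = 0.945539
R(C3) = exp(−0.000032 × 10000) = 0.726149
Series (C1 and C2): 0.771052 × 0.945539 = 0.729060
Parallel ([0.729060] and C3): 1 − (1 − 0.729060)(1 − 0.726149) = 0.9258

0.9258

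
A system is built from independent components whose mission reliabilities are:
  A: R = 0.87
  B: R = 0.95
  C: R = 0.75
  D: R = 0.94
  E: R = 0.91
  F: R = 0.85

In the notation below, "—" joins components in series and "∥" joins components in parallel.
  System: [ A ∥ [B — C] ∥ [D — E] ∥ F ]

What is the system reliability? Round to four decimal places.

0.9992

Series (B and C): 0.950000 × 0.750000 = 0.712500
Series (D and E): 0.940000 × 0.910000 = 0.855400
Parallel (A, [0.712500], [0.855400], and F): 1 − (1 − 0.870000)(1 − 0.712500)(1 − 0.855400)(1 − 0.850000) = 0.9992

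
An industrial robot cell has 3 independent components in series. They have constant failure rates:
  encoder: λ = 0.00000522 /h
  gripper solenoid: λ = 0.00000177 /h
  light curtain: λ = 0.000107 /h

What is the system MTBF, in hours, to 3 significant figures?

8770

Series of exponential components: λ_sys = Σ λ_i
λ_sys = 0.00000522 + 0.00000177 + 0.000107 = 1.1399e-04 /h
MTBF = 1 / λ_sys = 8770 h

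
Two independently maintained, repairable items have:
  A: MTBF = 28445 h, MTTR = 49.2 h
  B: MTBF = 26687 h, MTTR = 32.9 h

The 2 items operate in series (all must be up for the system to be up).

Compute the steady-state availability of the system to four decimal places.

0.9970

A(A) = MTBF/(MTBF+MTTR) = 28445/(28445+49.2) = 0.998273
A(B) = MTBF/(MTBF+MTTR) = 26687/(26687+32.9) = 0.998769
Series availability: 0.998273 × 0.998769 = 0.9970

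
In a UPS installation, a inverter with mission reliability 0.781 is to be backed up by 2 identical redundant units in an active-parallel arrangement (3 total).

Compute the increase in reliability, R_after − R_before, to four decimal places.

0.2085

R_before = 0.781
R_after = 1 − (1 − 0.781)^3 = 0.9895
ΔR = 0.9895 − 0.781 = 0.2085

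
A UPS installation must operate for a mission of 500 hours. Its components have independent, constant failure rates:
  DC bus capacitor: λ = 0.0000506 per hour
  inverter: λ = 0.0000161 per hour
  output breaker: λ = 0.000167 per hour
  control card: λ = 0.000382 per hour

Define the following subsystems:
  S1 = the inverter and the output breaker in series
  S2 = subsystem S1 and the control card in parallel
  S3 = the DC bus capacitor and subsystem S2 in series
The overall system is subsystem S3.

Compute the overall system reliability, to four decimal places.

R(DC bus capacitor) = exp(−0.0000506 × 500) = 0.975017
R(inverter) = exp(−0.0000161 × 500) = 0.991982
R(output breaker) = exp(−0.000167 × 500) = 0.919891
R(control card) = exp(−0.000382 × 500) = 0.826133
Series (inverter and output breaker): 0.991982 × 0.919891 = 0.912515
Parallel ([0.912515] and control card): 1 − (1 − 0.912515)(1 − 0.826133) = 0.984789
Series (DC bus capacitor and [0.984789]): 0.975017 × 0.984789 = 0.9602

0.9602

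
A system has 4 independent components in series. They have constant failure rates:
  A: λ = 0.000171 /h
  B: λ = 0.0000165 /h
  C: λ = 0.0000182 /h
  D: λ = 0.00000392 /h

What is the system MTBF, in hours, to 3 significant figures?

4770

Series of exponential components: λ_sys = Σ λ_i
λ_sys = 0.000171 + 0.0000165 + 0.0000182 + 0.00000392 = 2.0962e-04 /h
MTBF = 1 / λ_sys = 4770 h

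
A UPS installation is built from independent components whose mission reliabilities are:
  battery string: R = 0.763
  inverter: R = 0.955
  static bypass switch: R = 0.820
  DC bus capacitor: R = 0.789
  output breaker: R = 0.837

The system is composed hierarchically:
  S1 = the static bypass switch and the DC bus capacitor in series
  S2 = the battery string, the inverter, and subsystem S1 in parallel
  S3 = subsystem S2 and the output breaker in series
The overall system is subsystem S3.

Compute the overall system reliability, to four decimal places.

Series (static bypass switch and DC bus capacitor): 0.820000 × 0.789000 = 0.646980
Parallel (battery string, inverter, and [0.646980]): 1 − (1 − 0.763000)(1 − 0.955000)(1 − 0.646980) = 0.996235
Series ([0.996235] and output breaker): 0.996235 × 0.837000 = 0.8338

0.8338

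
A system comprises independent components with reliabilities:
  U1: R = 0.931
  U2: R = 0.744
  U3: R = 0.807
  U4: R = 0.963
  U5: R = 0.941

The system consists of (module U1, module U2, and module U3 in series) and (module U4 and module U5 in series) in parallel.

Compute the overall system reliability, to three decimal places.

Series (U1, U2, and U3): 0.93100 × 0.74400 × 0.80700 = 0.55898
Series (U4 and U5): 0.96300 × 0.94100 = 0.90618
Parallel ([0.55898] and [0.90618]): 1 − (1 − 0.55898)(1 − 0.90618) = 0.959

0.959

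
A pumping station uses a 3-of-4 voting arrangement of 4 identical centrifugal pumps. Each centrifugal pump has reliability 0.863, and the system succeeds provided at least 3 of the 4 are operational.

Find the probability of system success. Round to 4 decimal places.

R = Σ_{i=3}^{4} C(4,i) p^i (1−p)^{4−i} with p = 0.863
C(4,3)·0.863^3·0.137^1 = 0.352219
C(4,4)·0.863^4·0.137^0 = 0.554681
Sum = 0.9069

0.9069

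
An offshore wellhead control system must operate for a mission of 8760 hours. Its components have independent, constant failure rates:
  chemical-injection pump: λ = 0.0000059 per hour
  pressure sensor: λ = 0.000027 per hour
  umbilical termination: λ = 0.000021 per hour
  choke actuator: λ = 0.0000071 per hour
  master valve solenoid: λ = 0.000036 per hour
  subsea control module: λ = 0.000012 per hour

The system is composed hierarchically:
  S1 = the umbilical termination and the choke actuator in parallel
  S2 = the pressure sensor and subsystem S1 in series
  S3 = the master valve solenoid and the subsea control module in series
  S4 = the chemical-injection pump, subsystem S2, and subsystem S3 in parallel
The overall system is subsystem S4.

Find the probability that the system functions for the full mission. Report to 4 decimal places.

R(chemical-injection pump) = exp(−0.0000059 × 8760) = 0.949629
R(pressure sensor) = exp(−0.000027 × 8760) = 0.789370
R(umbilical termination) = exp(−0.000021 × 8760) = 0.831969
R(choke actuator) = exp(−0.0000071 × 8760) = 0.939699
R(master valve solenoid) = exp(−0.000036 × 8760) = 0.729526
R(subsea control module) = exp(−0.000012 × 8760) = 0.900216
Parallel (umbilical termination and choke actuator): 1 − (1 − 0.831969)(1 − 0.939699) = 0.989868
Series (pressure sensor and [0.989868]): 0.789370 × 0.989868 = 0.781372
Series (master valve solenoid and subsea control module): 0.729526 × 0.900216 = 0.656731
Parallel (chemical-injection pump, [0.781372], and [0.656731]): 1 − (1 − 0.949629)(1 − 0.781372)(1 − 0.656731) = 0.9962

0.9962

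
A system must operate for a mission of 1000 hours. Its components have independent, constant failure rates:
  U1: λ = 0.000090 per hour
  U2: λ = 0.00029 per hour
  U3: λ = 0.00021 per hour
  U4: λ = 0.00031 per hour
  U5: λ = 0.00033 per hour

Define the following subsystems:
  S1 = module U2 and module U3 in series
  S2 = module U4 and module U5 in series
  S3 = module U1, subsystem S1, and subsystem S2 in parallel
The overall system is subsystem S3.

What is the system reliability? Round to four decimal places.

0.9840

R(U1) = exp(−0.000090 × 1000) = 0.913931
R(U2) = exp(−0.00029 × 1000) = 0.748264
R(U3) = exp(−0.00021 × 1000) = 0.810584
R(U4) = exp(−0.00031 × 1000) = 0.733447
R(U5) = exp(−0.00033 × 1000) = 0.718924
Series (U2 and U3): 0.748264 × 0.810584 = 0.606531
Series (U4 and U5): 0.733447 × 0.718924 = 0.527293
Parallel (U1, [0.606531], and [0.527293]): 1 − (1 − 0.913931)(1 − 0.606531)(1 − 0.527293) = 0.9840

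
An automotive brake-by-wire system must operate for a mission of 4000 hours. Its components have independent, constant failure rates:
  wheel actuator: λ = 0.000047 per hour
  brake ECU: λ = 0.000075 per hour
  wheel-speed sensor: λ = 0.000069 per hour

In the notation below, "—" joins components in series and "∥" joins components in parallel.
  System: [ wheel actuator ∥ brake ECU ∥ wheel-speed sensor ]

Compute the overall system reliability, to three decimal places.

R(wheel actuator) = exp(−0.000047 × 4000) = 0.82861
R(brake ECU) = exp(−0.000075 × 4000) = 0.74082
R(wheel-speed sensor) = exp(−0.000069 × 4000) = 0.75881
Parallel (wheel actuator, brake ECU, and wheel-speed sensor): 1 − (1 − 0.82861)(1 − 0.74082)(1 − 0.75881) = 0.989

0.989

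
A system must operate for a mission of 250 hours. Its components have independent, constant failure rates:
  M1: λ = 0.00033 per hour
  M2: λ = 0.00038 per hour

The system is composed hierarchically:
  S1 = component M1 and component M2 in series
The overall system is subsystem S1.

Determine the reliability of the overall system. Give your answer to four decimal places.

0.8374

R(M1) = exp(−0.00033 × 250) = 0.920811
R(M2) = exp(−0.00038 × 250) = 0.909373
Series (M1 and M2): 0.920811 × 0.909373 = 0.8374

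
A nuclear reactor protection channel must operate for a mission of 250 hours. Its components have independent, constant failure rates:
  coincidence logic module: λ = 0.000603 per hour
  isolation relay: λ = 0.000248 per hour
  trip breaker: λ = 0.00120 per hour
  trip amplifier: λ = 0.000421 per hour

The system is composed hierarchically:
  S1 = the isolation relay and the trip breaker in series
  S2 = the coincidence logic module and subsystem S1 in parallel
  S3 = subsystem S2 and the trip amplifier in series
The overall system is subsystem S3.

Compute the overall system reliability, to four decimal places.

R(coincidence logic module) = exp(−0.000603 × 250) = 0.860063
R(isolation relay) = exp(−0.000248 × 250) = 0.939883
R(trip breaker) = exp(−0.00120 × 250) = 0.740818
R(trip amplifier) = exp(−0.000421 × 250) = 0.900099
Series (isolation relay and trip breaker): 0.939883 × 0.740818 = 0.696282
Parallel (coincidence logic module and [0.696282]): 1 − (1 − 0.860063)(1 − 0.696282) = 0.957499
Series ([0.957499] and trip amplifier): 0.957499 × 0.900099 = 0.8618

0.8618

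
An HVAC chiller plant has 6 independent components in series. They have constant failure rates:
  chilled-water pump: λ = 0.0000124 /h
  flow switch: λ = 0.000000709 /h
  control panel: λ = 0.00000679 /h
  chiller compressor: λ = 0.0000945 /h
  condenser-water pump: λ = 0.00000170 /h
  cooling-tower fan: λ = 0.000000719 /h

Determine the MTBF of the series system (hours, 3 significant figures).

8560

Series of exponential components: λ_sys = Σ λ_i
λ_sys = 0.0000124 + 0.000000709 + 0.00000679 + 0.0000945 + 0.00000170 + 0.000000719 = 1.1682e-04 /h
MTBF = 1 / λ_sys = 8560 h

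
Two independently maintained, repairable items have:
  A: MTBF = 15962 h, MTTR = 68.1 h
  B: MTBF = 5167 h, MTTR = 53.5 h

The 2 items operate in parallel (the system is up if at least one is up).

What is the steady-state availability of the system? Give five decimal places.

A(A) = MTBF/(MTBF+MTTR) = 15962/(15962+68.1) = 0.995752
A(B) = MTBF/(MTBF+MTTR) = 5167/(5167+53.5) = 0.989752
Parallel availability: 1 − (1 − 0.995752)(1 − 0.989752) = 0.99996

0.99996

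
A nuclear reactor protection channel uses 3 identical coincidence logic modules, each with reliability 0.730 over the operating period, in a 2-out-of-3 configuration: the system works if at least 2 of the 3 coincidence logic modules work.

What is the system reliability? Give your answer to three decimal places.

0.821

R = Σ_{i=2}^{3} C(3,i) p^i (1−p)^{3−i} with p = 0.730
C(3,2)·0.730^2·0.270^1 = 0.43165
C(3,3)·0.730^3·0.270^0 = 0.38902
Sum = 0.821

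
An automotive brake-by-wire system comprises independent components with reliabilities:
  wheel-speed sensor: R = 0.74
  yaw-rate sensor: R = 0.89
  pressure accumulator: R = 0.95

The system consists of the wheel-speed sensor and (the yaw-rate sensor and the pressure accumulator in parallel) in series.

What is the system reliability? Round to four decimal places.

0.7359

Parallel (yaw-rate sensor and pressure accumulator): 1 − (1 − 0.890000)(1 − 0.950000) = 0.994500
Series (wheel-speed sensor and [0.994500]): 0.740000 × 0.994500 = 0.7359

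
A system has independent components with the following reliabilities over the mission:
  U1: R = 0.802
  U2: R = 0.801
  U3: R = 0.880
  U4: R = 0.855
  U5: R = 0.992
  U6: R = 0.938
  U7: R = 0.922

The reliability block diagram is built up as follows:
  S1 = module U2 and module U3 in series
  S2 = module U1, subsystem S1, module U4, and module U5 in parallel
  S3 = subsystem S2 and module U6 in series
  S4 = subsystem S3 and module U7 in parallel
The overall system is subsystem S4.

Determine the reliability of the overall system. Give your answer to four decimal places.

0.9952

Series (U2 and U3): 0.801000 × 0.880000 = 0.704880
Parallel (U1, [0.704880], U4, and U5): 1 − (1 − 0.802000)(1 − 0.704880)(1 − 0.855000)(1 − 0.992000) = 0.999932
Series ([0.999932] and U6): 0.999932 × 0.938000 = 0.937936
Parallel ([0.937936] and U7): 1 − (1 − 0.937936)(1 − 0.922000) = 0.9952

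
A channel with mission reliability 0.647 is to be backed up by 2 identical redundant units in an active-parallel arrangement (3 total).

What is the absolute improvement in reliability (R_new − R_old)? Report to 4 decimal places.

R_before = 0.647
R_after = 1 − (1 − 0.647)^3 = 0.9560
ΔR = 0.9560 − 0.647 = 0.3090

0.3090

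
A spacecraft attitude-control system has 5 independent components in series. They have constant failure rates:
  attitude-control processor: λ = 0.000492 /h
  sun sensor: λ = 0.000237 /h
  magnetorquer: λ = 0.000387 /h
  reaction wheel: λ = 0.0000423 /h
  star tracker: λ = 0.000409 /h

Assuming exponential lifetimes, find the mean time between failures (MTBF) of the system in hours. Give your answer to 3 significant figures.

Series of exponential components: λ_sys = Σ λ_i
λ_sys = 0.000492 + 0.000237 + 0.000387 + 0.0000423 + 0.000409 = 1.5673e-03 /h
MTBF = 1 / λ_sys = 638 h

638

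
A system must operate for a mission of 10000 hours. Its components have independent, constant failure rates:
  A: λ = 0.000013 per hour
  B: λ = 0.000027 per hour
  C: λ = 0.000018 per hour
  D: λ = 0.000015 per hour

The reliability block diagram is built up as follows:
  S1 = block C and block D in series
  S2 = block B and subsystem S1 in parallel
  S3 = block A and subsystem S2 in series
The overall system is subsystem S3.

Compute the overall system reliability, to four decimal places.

0.8197

R(A) = exp(−0.000013 × 10000) = 0.878095
R(B) = exp(−0.000027 × 10000) = 0.763379
R(C) = exp(−0.000018 × 10000) = 0.835270
R(D) = exp(−0.000015 × 10000) = 0.860708
Series (C and D): 0.835270 × 0.860708 = 0.718924
Parallel (B and [0.718924]): 1 − (1 − 0.763379)(1 − 0.718924) = 0.933492
Series (A and [0.933492]): 0.878095 × 0.933492 = 0.8197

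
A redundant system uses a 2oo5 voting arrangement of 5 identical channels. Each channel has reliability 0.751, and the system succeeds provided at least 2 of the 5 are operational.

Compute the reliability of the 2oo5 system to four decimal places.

0.9846

R = Σ_{i=2}^{5} C(5,i) p^i (1−p)^{5−i} with p = 0.751
C(5,2)·0.751^2·0.249^3 = 0.087072
C(5,3)·0.751^3·0.249^2 = 0.262614
C(5,4)·0.751^4·0.249^1 = 0.396031
C(5,5)·0.751^5·0.249^0 = 0.238891
Sum = 0.9846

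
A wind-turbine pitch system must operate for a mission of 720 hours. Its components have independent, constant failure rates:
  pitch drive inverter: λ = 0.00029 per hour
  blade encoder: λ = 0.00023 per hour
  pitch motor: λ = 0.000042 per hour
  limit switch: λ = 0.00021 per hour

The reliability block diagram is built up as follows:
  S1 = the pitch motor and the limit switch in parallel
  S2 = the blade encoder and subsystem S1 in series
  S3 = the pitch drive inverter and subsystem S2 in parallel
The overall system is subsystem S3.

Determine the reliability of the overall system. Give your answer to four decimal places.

0.9706

R(pitch drive inverter) = exp(−0.00029 × 720) = 0.811558
R(blade encoder) = exp(−0.00023 × 720) = 0.847385
R(pitch motor) = exp(−0.000042 × 720) = 0.970213
R(limit switch) = exp(−0.00021 × 720) = 0.859676
Parallel (pitch motor and limit switch): 1 − (1 − 0.970213)(1 − 0.859676) = 0.995820
Series (blade encoder and [0.995820]): 0.847385 × 0.995820 = 0.843843
Parallel (pitch drive inverter and [0.843843]): 1 − (1 − 0.811558)(1 − 0.843843) = 0.9706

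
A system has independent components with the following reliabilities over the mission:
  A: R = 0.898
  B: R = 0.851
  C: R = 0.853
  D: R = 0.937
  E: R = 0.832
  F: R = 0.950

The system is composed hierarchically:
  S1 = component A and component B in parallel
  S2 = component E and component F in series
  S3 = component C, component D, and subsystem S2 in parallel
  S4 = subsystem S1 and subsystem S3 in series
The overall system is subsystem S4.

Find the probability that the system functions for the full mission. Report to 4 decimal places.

0.9829

Parallel (A and B): 1 − (1 − 0.898000)(1 − 0.851000) = 0.984802
Series (E and F): 0.832000 × 0.950000 = 0.790400
Parallel (C, D, and [0.790400]): 1 − (1 − 0.853000)(1 − 0.937000)(1 − 0.790400) = 0.998059
Series ([0.984802] and [0.998059]): 0.984802 × 0.998059 = 0.9829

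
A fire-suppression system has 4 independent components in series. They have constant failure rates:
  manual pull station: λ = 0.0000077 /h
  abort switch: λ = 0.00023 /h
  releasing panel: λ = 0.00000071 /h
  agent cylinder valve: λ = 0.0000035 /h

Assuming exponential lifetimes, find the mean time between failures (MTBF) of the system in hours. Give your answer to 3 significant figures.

4130

Series of exponential components: λ_sys = Σ λ_i
λ_sys = 0.0000077 + 0.00023 + 0.00000071 + 0.0000035 = 2.4191e-04 /h
MTBF = 1 / λ_sys = 4130 h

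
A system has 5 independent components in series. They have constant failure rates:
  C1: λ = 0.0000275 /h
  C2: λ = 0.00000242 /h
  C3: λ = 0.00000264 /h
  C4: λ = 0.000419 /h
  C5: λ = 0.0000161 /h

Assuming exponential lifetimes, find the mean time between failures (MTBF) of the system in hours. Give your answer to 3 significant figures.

2140

Series of exponential components: λ_sys = Σ λ_i
λ_sys = 0.0000275 + 0.00000242 + 0.00000264 + 0.000419 + 0.0000161 = 4.6766e-04 /h
MTBF = 1 / λ_sys = 2140 h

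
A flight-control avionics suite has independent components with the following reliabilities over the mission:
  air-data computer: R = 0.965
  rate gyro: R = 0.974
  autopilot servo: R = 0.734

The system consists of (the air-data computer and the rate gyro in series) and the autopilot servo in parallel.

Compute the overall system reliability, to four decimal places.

Series (air-data computer and rate gyro): 0.965000 × 0.974000 = 0.939910
Parallel ([0.939910] and autopilot servo): 1 − (1 − 0.939910)(1 − 0.734000) = 0.9840

0.9840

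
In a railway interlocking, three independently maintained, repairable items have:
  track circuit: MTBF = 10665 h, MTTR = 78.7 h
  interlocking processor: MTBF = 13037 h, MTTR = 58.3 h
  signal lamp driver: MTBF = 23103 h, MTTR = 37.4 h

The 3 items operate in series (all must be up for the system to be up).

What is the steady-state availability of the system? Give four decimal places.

A(track circuit) = MTBF/(MTBF+MTTR) = 10665/(10665+78.7) = 0.992675
A(interlocking processor) = MTBF/(MTBF+MTTR) = 13037/(13037+58.3) = 0.995548
A(signal lamp driver) = MTBF/(MTBF+MTTR) = 23103/(23103+37.4) = 0.998384
Series availability: 0.992675 × 0.995548 × 0.998384 = 0.9867

0.9867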